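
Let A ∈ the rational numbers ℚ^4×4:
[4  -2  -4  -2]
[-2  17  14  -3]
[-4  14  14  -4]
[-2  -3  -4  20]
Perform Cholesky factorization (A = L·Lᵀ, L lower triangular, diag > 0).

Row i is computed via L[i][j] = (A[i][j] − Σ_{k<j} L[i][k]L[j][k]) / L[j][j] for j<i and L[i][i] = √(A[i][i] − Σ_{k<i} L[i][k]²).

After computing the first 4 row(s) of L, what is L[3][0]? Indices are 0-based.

Step 1: L[0][0] = √(4) = 2.
  L[1][0] = (-2) / L[0][0] = -1.
Step 2: L[1][1] = √(16) = 4.
  L[2][0] = (-4) / L[0][0] = -2.
  L[2][1] = (12) / L[1][1] = 3.
Step 3: L[2][2] = √(1) = 1.
  L[3][0] = (-2) / L[0][0] = -1.
  L[3][1] = (-4) / L[1][1] = -1.
  L[3][2] = (-3) / L[2][2] = -3.
Step 4: L[3][3] = √(9) = 3.

L[3][0] = -1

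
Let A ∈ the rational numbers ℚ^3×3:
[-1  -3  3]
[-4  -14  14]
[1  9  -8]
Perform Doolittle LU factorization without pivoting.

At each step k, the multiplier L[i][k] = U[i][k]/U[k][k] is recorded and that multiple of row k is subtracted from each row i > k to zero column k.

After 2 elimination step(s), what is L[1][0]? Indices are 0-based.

L[1][0] = 4

[col 0] pivot -1
  R1 -= 4*R0 → (0, -2, 2)  (L[1][0] := 4)
  R2 -= -1*R0 → (0, 6, -5)  (L[2][0] := -1)
[col 1] pivot -2
  R2 -= -3*R1 → (0, 0, 1)  (L[2][1] := -3)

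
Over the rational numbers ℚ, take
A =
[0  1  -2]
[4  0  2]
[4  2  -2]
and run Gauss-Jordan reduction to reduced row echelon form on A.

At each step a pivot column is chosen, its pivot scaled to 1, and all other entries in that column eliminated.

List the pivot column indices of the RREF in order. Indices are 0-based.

pivot columns: 0, 1

pivot(0,0): swap R0↔R1
pivot(0,0)=4: scale R0 → (1, 0, 1/2)
  clear (2,0): R2 −= (4)R0 → (0, 2, -4)
pivot(1,1)=1: scale R1 → (0, 1, -2)
  clear (2,1): R2 −= (2)R1 → (0, 0, 0)
col 2: no nonzero at/below row 2; advance.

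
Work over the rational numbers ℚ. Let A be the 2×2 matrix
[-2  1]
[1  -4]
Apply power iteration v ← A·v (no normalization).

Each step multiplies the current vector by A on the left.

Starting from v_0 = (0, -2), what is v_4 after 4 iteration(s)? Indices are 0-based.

v_4 = (264, -650)

v_0 = (0, -2).
v_1 = A·v_0 = (-2, 8).
v_2 = A·v_1 = (12, -34).
v_3 = A·v_2 = (-58, 148).
v_4 = A·v_3 = (264, -650).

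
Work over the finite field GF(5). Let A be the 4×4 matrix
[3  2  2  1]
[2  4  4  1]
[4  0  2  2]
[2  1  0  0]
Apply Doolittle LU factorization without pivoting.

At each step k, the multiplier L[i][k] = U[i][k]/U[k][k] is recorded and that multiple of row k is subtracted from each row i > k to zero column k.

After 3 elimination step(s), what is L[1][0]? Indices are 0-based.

k=0: U[0][0]=3
  eliminate (1,0): mult=4, new row 1: (0, 1, 1, 2); set L[1][0]=4
  eliminate (2,0): mult=3, new row 2: (0, 4, 1, 4); set L[2][0]=3
  eliminate (3,0): mult=4, new row 3: (0, 3, 2, 1); set L[3][0]=4
k=1: U[1][1]=1
  eliminate (2,1): mult=4, new row 2: (0, 0, 2, 1); set L[2][1]=4
  eliminate (3,1): mult=3, new row 3: (0, 0, 4, 0); set L[3][1]=3
k=2: U[2][2]=2
  eliminate (3,2): mult=2, new row 3: (0, 0, 0, 3); set L[3][2]=2

L[1][0] = 4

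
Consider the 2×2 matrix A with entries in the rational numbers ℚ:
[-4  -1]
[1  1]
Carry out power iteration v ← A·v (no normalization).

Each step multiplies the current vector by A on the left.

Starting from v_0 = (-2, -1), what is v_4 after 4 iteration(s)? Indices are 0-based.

v_4 = (-477, 99)

v_0 = (-2, -1).
v_1 = A·v_0 = (9, -3).
v_2 = A·v_1 = (-33, 6).
v_3 = A·v_2 = (126, -27).
v_4 = A·v_3 = (-477, 99).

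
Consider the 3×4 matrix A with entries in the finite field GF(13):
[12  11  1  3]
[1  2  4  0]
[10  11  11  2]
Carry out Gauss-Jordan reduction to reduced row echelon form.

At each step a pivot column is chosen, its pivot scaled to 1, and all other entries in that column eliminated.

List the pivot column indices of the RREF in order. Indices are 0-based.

pivot columns: 0, 1, 2

[1] R0 /= 12  ⇒  (1, 2, 12, 10)
     R1 -= 1·R0  ⇒  (0, 0, 5, 3)
     R2 -= 10·R0  ⇒  (0, 4, 8, 6)
[2] R1 <-> R2
[2] R1 /= 4  ⇒  (0, 1, 2, 8)
     R0 -= 2·R1  ⇒  (1, 0, 8, 7)
[3] R2 /= 5  ⇒  (0, 0, 1, 11)
     R0 -= 8·R2  ⇒  (1, 0, 0, 10)
     R1 -= 2·R2  ⇒  (0, 1, 0, 12)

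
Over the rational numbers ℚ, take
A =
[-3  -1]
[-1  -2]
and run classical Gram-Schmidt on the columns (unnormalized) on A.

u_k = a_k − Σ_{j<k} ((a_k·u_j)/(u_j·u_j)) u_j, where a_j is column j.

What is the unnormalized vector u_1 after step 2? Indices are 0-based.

Step 1: u_0 = a_0 = (-3, -1).
Step 2: u_1 = a_1 − (1/2)·u_0 = (1/2, -3/2).

u_1 = (1/2, -3/2)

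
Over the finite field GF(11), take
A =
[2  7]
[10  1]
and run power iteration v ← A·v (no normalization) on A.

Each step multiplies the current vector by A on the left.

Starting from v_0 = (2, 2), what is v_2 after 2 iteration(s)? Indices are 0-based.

v_2 = (3, 4)

v_0 = (2, 2).
v_1 = A·v_0 = (7, 0).
v_2 = A·v_1 = (3, 4).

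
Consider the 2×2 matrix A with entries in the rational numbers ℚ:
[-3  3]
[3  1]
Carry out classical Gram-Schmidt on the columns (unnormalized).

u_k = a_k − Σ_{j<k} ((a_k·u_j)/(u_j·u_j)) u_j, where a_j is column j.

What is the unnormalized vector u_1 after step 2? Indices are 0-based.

u_1 = (2, 2)

Step 1: u_0 = a_0 = (-3, 3).
Step 2: u_1 = a_1 − (-1/3)·u_0 = (2, 2).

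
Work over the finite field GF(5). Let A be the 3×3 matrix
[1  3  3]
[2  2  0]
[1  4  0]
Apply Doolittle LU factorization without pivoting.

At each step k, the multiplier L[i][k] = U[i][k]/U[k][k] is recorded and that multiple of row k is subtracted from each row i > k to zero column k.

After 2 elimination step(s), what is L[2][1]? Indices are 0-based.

[col 0] pivot 1
  R1 -= 2*R0 → (0, 1, 4)  (L[1][0] := 2)
  R2 -= 1*R0 → (0, 1, 2)  (L[2][0] := 1)
[col 1] pivot 1
  R2 -= 1*R1 → (0, 0, 3)  (L[2][1] := 1)

L[2][1] = 1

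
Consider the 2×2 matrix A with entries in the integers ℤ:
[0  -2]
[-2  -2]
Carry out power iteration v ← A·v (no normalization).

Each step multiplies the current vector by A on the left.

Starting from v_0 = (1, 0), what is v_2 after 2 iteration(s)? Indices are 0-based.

v_0 = (1, 0).
v_1 = A·v_0 = (0, -2).
v_2 = A·v_1 = (4, 4).

v_2 = (4, 4)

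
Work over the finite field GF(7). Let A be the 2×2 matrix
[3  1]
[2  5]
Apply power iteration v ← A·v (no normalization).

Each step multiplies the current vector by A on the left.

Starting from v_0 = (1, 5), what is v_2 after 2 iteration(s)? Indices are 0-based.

v_0 = (1, 5).
v_1 = A·v_0 = (1, 6).
v_2 = A·v_1 = (2, 4).

v_2 = (2, 4)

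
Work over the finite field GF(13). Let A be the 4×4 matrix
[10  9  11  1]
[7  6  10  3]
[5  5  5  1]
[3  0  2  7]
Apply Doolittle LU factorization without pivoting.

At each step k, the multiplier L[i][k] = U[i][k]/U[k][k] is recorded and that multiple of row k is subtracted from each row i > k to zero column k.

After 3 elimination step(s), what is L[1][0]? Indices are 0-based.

k=0: U[0][0]=10
  eliminate (1,0): mult=2, new row 1: (0, 1, 1, 1); set L[1][0]=2
  eliminate (2,0): mult=7, new row 2: (0, 7, 6, 7); set L[2][0]=7
  eliminate (3,0): mult=12, new row 3: (0, 9, 0, 8); set L[3][0]=12
k=1: U[1][1]=1
  eliminate (2,1): mult=7, new row 2: (0, 0, 12, 0); set L[2][1]=7
  eliminate (3,1): mult=9, new row 3: (0, 0, 4, 12); set L[3][1]=9
k=2: U[2][2]=12
  eliminate (3,2): mult=9, new row 3: (0, 0, 0, 12); set L[3][2]=9

L[1][0] = 2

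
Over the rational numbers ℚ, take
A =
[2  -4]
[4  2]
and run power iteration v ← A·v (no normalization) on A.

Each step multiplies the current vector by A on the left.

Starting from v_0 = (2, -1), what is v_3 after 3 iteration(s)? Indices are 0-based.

v_3 = (-192, 56)

v_0 = (2, -1).
v_1 = A·v_0 = (8, 6).
v_2 = A·v_1 = (-8, 44).
v_3 = A·v_2 = (-192, 56).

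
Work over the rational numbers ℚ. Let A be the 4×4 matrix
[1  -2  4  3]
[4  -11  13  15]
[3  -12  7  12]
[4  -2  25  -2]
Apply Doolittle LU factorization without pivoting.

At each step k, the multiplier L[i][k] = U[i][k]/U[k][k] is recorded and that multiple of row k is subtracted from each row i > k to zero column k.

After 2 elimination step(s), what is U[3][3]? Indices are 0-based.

k=0: U[0][0]=1
  eliminate (1,0): mult=4, new row 1: (0, -3, -3, 3); set L[1][0]=4
  eliminate (2,0): mult=3, new row 2: (0, -6, -5, 3); set L[2][0]=3
  eliminate (3,0): mult=4, new row 3: (0, 6, 9, -14); set L[3][0]=4
k=1: U[1][1]=-3
  eliminate (2,1): mult=2, new row 2: (0, 0, 1, -3); set L[2][1]=2
  eliminate (3,1): mult=-2, new row 3: (0, 0, 3, -8); set L[3][1]=-2

U[3][3] = -8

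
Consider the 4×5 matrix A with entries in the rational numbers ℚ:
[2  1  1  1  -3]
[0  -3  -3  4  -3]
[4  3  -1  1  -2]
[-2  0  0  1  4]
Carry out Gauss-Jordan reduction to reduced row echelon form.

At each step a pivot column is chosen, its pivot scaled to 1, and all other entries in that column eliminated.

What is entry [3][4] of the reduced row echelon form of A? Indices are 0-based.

M[3][4] = 0

pivot(0,0)=2: scale R0 → (1, 1/2, 1/2, 1/2, -3/2)
  clear (2,0): R2 −= (4)R0 → (0, 1, -3, -1, 4)
  clear (3,0): R3 −= (-2)R0 → (0, 1, 1, 2, 1)
pivot(1,1)=-3: scale R1 → (0, 1, 1, -4/3, 1)
  clear (0,1): R0 −= (1/2)R1 → (1, 0, 0, 7/6, -2)
  clear (2,1): R2 −= (1)R1 → (0, 0, -4, 1/3, 3)
  clear (3,1): R3 −= (1)R1 → (0, 0, 0, 10/3, 0)
pivot(2,2)=-4: scale R2 → (0, 0, 1, -1/12, -3/4)
  clear (1,2): R1 −= (1)R2 → (0, 1, 0, -5/4, 7/4)
pivot(3,3)=10/3: scale R3 → (0, 0, 0, 1, 0)
  clear (0,3): R0 −= (7/6)R3 → (1, 0, 0, 0, -2)
  clear (1,3): R1 −= (-5/4)R3 → (0, 1, 0, 0, 7/4)
  clear (2,3): R2 −= (-1/12)R3 → (0, 0, 1, 0, -3/4)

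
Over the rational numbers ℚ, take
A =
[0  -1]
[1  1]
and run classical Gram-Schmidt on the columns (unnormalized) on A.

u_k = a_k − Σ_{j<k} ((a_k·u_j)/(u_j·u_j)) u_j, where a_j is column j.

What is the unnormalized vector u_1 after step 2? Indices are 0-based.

Step 1: u_0 = a_0 = (0, 1).
Step 2: u_1 = a_1 − (1)·u_0 = (-1, 0).

u_1 = (-1, 0)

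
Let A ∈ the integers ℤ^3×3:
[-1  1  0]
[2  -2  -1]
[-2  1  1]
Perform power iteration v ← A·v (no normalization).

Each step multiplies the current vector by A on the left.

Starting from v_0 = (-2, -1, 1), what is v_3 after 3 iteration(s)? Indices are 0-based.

v_3 = (8, -15, 11)

v_0 = (-2, -1, 1).
v_1 = A·v_0 = (1, -3, 4).
v_2 = A·v_1 = (-4, 4, -1).
v_3 = A·v_2 = (8, -15, 11).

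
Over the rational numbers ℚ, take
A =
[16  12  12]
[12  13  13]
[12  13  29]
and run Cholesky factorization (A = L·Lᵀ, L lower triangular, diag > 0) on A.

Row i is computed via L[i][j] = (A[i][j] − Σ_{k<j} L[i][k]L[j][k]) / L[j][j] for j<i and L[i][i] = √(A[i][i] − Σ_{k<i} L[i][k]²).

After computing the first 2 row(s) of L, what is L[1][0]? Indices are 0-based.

Step 1: L[0][0] = √(16) = 4.
  L[1][0] = (12) / L[0][0] = 3.
Step 2: L[1][1] = √(4) = 2.

L[1][0] = 3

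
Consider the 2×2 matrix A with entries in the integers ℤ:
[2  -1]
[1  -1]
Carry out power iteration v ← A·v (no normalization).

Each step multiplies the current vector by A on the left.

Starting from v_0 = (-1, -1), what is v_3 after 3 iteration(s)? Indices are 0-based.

v_0 = (-1, -1).
v_1 = A·v_0 = (-1, 0).
v_2 = A·v_1 = (-2, -1).
v_3 = A·v_2 = (-3, -1).

v_3 = (-3, -1)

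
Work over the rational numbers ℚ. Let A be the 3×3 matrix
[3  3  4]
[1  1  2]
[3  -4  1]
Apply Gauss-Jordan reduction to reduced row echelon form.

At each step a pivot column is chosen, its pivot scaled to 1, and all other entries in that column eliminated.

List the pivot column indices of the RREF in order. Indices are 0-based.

step 1: normalize row 0 (÷3) = (1, 1, 4/3)
  row 1: subtract 1×row0 = (0, 0, 2/3)
  row 2: subtract 3×row0 = (0, -7, -3)
step 2: exchange rows 1,2
step 2: normalize row 1 (÷-7) = (0, 1, 3/7)
  row 0: subtract 1×row1 = (1, 0, 19/21)
step 3: normalize row 2 (÷2/3) = (0, 0, 1)
  row 0: subtract 19/21×row2 = (1, 0, 0)
  row 1: subtract 3/7×row2 = (0, 1, 0)

pivot columns: 0, 1, 2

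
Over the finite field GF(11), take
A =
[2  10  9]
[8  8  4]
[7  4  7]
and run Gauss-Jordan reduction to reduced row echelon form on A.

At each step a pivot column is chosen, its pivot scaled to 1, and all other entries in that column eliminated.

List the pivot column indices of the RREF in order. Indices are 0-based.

step 1: normalize row 0 (÷2) = (1, 5, 10)
  row 1: subtract 8×row0 = (0, 1, 1)
  row 2: subtract 7×row0 = (0, 2, 3)
step 2: normalize row 1 (÷1) = (0, 1, 1)
  row 0: subtract 5×row1 = (1, 0, 5)
  row 2: subtract 2×row1 = (0, 0, 1)
step 3: normalize row 2 (÷1) = (0, 0, 1)
  row 0: subtract 5×row2 = (1, 0, 0)
  row 1: subtract 1×row2 = (0, 1, 0)

pivot columns: 0, 1, 2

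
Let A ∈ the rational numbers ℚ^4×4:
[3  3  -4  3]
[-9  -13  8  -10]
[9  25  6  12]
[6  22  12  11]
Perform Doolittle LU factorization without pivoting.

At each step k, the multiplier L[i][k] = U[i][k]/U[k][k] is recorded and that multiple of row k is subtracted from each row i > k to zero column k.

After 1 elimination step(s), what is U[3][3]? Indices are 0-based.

U[3][3] = 5

[col 0] pivot 3
  R1 -= -3*R0 → (0, -4, -4, -1)  (L[1][0] := -3)
  R2 -= 3*R0 → (0, 16, 18, 3)  (L[2][0] := 3)
  R3 -= 2*R0 → (0, 16, 20, 5)  (L[3][0] := 2)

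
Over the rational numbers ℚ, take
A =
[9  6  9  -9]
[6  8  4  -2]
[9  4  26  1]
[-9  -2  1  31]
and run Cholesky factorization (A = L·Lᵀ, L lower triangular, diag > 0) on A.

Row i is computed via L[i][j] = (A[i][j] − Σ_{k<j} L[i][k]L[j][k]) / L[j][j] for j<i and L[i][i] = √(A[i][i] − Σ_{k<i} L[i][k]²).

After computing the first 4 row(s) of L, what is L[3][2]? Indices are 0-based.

L[3][2] = 3

Step 1: L[0][0] = √(9) = 3.
  L[1][0] = (6) / L[0][0] = 2.
Step 2: L[1][1] = √(4) = 2.
  L[2][0] = (9) / L[0][0] = 3.
  L[2][1] = (-2) / L[1][1] = -1.
Step 3: L[2][2] = √(16) = 4.
  L[3][0] = (-9) / L[0][0] = -3.
  L[3][1] = (4) / L[1][1] = 2.
  L[3][2] = (12) / L[2][2] = 3.
Step 4: L[3][3] = √(9) = 3.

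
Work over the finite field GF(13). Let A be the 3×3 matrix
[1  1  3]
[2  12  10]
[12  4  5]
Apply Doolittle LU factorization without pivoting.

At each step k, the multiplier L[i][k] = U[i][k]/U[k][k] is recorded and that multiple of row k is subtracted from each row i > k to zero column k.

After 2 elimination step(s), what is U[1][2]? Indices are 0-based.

Step 1: pivot at (0,0) is 1.
  row1 ← row1 − (2)·row0  ⇒  L[1][0]=2, U row1=(0, 10, 4)
  row2 ← row2 − (12)·row0  ⇒  L[2][0]=12, U row2=(0, 5, 8)
Step 2: pivot at (1,1) is 10.
  row2 ← row2 − (7)·row1  ⇒  L[2][1]=7, U row2=(0, 0, 6)

U[1][2] = 4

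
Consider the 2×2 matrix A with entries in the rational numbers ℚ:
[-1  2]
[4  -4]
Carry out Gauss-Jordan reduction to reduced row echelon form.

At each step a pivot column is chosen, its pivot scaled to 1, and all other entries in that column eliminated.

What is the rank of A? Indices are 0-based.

[1] R0 /= -1  ⇒  (1, -2)
     R1 -= 4·R0  ⇒  (0, 4)
[2] R1 /= 4  ⇒  (0, 1)
     R0 -= -2·R1  ⇒  (1, 0)

rank = 2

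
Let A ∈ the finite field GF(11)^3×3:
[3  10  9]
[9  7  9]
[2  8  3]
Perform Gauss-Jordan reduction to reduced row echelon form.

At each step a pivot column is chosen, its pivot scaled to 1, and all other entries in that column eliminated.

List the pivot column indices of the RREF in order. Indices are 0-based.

pivot columns: 0, 1, 2

step 1: normalize row 0 (÷3) = (1, 7, 3)
  row 1: subtract 9×row0 = (0, 10, 4)
  row 2: subtract 2×row0 = (0, 5, 8)
step 2: normalize row 1 (÷10) = (0, 1, 7)
  row 0: subtract 7×row1 = (1, 0, 9)
  row 2: subtract 5×row1 = (0, 0, 6)
step 3: normalize row 2 (÷6) = (0, 0, 1)
  row 0: subtract 9×row2 = (1, 0, 0)
  row 1: subtract 7×row2 = (0, 1, 0)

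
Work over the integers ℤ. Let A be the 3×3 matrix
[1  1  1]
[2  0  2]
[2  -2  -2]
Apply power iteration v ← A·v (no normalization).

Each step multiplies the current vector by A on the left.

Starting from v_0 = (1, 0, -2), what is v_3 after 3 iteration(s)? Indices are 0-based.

v_0 = (1, 0, -2).
v_1 = A·v_0 = (-1, -2, 6).
v_2 = A·v_1 = (3, 10, -10).
v_3 = A·v_2 = (3, -14, 6).

v_3 = (3, -14, 6)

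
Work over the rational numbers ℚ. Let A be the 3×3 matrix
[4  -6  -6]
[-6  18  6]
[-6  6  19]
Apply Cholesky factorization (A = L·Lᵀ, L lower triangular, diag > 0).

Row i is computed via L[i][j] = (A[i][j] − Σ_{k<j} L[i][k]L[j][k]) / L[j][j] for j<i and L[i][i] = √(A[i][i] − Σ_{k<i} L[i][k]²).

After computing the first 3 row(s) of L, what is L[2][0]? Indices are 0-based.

Step 1: L[0][0] = √(4) = 2.
  L[1][0] = (-6) / L[0][0] = -3.
Step 2: L[1][1] = √(9) = 3.
  L[2][0] = (-6) / L[0][0] = -3.
  L[2][1] = (-3) / L[1][1] = -1.
Step 3: L[2][2] = √(9) = 3.

L[2][0] = -3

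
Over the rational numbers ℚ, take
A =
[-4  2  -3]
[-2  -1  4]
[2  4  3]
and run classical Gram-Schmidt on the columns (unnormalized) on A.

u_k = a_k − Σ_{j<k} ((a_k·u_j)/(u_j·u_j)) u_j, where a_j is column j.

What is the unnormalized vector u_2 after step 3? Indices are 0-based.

Step 1: u_0 = a_0 = (-4, -2, 2).
Step 2: u_1 = a_1 − (1/12)·u_0 = (7/3, -5/6, 23/6).
Step 3: u_2 = a_2 − (5/12)·u_0 − (7/125)·u_1 = (-183/125, 122/25, 244/125).

u_2 = (-183/125, 122/25, 244/125)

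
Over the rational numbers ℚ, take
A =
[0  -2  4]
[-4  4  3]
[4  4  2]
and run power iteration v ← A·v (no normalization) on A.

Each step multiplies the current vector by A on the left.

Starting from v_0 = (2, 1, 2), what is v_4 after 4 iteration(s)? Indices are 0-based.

v_4 = (1824, 1040, 2080)

v_0 = (2, 1, 2).
v_1 = A·v_0 = (6, 2, 16).
v_2 = A·v_1 = (60, 32, 64).
v_3 = A·v_2 = (192, 80, 496).
v_4 = A·v_3 = (1824, 1040, 2080).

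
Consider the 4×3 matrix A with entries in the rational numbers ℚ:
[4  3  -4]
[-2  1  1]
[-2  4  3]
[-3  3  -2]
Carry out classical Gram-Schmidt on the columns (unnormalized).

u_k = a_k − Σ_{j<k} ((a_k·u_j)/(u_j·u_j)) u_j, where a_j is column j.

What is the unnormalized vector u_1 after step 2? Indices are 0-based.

Step 1: u_0 = a_0 = (4, -2, -2, -3).
Step 2: u_1 = a_1 − (-7/33)·u_0 = (127/33, 19/33, 118/33, 26/11).

u_1 = (127/33, 19/33, 118/33, 26/11)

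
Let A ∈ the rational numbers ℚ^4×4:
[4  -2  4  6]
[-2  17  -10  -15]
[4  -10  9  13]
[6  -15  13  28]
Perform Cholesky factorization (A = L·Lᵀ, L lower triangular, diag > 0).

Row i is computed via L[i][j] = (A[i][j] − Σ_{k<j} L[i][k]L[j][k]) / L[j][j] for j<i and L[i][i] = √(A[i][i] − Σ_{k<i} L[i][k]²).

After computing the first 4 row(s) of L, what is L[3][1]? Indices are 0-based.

L[3][1] = -3

Step 1: L[0][0] = √(4) = 2.
  L[1][0] = (-2) / L[0][0] = -1.
Step 2: L[1][1] = √(16) = 4.
  L[2][0] = (4) / L[0][0] = 2.
  L[2][1] = (-8) / L[1][1] = -2.
Step 3: L[2][2] = √(1) = 1.
  L[3][0] = (6) / L[0][0] = 3.
  L[3][1] = (-12) / L[1][1] = -3.
  L[3][2] = (1) / L[2][2] = 1.
Step 4: L[3][3] = √(9) = 3.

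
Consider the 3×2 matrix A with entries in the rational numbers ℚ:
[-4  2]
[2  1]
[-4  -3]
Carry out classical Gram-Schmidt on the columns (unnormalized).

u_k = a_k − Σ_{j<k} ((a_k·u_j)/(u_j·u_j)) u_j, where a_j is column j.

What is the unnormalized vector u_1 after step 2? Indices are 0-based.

Step 1: u_0 = a_0 = (-4, 2, -4).
Step 2: u_1 = a_1 − (1/6)·u_0 = (8/3, 2/3, -7/3).

u_1 = (8/3, 2/3, -7/3)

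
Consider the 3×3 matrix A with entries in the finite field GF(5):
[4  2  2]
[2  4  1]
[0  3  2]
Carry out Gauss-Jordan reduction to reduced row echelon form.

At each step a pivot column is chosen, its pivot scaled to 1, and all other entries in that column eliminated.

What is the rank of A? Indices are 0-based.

rank = 3

pivot(0,0)=4: scale R0 → (1, 3, 3)
  clear (1,0): R1 −= (2)R0 → (0, 3, 0)
pivot(1,1)=3: scale R1 → (0, 1, 0)
  clear (0,1): R0 −= (3)R1 → (1, 0, 3)
  clear (2,1): R2 −= (3)R1 → (0, 0, 2)
pivot(2,2)=2: scale R2 → (0, 0, 1)
  clear (0,2): R0 −= (3)R2 → (1, 0, 0)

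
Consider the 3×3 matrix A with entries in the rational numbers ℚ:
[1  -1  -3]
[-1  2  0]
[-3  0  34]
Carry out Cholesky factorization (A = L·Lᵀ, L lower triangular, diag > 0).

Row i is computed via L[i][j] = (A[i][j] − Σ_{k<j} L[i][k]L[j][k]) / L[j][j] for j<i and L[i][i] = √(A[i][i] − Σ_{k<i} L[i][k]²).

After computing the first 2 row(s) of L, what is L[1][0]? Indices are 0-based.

Step 1: L[0][0] = √(1) = 1.
  L[1][0] = (-1) / L[0][0] = -1.
Step 2: L[1][1] = √(1) = 1.

L[1][0] = -1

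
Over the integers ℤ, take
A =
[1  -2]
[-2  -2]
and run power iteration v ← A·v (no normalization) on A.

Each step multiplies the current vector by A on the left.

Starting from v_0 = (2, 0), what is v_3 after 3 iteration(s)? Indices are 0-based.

v_3 = (2, -28)

v_0 = (2, 0).
v_1 = A·v_0 = (2, -4).
v_2 = A·v_1 = (10, 4).
v_3 = A·v_2 = (2, -28).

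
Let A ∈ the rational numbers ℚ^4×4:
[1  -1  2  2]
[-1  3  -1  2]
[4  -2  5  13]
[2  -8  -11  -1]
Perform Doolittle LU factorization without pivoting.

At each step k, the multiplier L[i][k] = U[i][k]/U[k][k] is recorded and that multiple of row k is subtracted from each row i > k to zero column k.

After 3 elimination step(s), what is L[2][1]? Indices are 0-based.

Step 1: pivot at (0,0) is 1.
  row1 ← row1 − (-1)·row0  ⇒  L[1][0]=-1, U row1=(0, 2, 1, 4)
  row2 ← row2 − (4)·row0  ⇒  L[2][0]=4, U row2=(0, 2, -3, 5)
  row3 ← row3 − (2)·row0  ⇒  L[3][0]=2, U row3=(0, -6, -15, -5)
Step 2: pivot at (1,1) is 2.
  row2 ← row2 − (1)·row1  ⇒  L[2][1]=1, U row2=(0, 0, -4, 1)
  row3 ← row3 − (-3)·row1  ⇒  L[3][1]=-3, U row3=(0, 0, -12, 7)
Step 3: pivot at (2,2) is -4.
  row3 ← row3 − (3)·row2  ⇒  L[3][2]=3, U row3=(0, 0, 0, 4)

L[2][1] = 1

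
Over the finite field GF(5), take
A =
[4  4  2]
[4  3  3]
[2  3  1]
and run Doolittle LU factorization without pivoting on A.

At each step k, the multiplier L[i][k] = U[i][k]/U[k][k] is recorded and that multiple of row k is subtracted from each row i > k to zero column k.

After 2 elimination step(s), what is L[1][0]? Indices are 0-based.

k=0: U[0][0]=4
  eliminate (1,0): mult=1, new row 1: (0, 4, 1); set L[1][0]=1
  eliminate (2,0): mult=3, new row 2: (0, 1, 0); set L[2][0]=3
k=1: U[1][1]=4
  eliminate (2,1): mult=4, new row 2: (0, 0, 1); set L[2][1]=4

L[1][0] = 1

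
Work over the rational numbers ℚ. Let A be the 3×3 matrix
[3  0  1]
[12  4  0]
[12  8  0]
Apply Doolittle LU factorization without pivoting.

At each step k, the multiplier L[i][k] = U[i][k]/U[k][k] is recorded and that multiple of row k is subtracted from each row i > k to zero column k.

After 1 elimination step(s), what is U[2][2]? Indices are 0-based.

U[2][2] = -4

[col 0] pivot 3
  R1 -= 4*R0 → (0, 4, -4)  (L[1][0] := 4)
  R2 -= 4*R0 → (0, 8, -4)  (L[2][0] := 4)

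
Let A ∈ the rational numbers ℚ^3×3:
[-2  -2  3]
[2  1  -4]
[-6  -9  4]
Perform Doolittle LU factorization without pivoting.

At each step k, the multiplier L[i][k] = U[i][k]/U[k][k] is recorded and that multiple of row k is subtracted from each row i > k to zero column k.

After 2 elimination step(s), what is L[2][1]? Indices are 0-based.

L[2][1] = 3

Step 1: pivot at (0,0) is -2.
  row1 ← row1 − (-1)·row0  ⇒  L[1][0]=-1, U row1=(0, -1, -1)
  row2 ← row2 − (3)·row0  ⇒  L[2][0]=3, U row2=(0, -3, -5)
Step 2: pivot at (1,1) is -1.
  row2 ← row2 − (3)·row1  ⇒  L[2][1]=3, U row2=(0, 0, -2)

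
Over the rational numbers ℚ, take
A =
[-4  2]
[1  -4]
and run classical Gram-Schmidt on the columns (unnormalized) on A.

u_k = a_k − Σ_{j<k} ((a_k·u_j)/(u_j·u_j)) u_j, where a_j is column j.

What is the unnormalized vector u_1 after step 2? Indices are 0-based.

u_1 = (-14/17, -56/17)

Step 1: u_0 = a_0 = (-4, 1).
Step 2: u_1 = a_1 − (-12/17)·u_0 = (-14/17, -56/17).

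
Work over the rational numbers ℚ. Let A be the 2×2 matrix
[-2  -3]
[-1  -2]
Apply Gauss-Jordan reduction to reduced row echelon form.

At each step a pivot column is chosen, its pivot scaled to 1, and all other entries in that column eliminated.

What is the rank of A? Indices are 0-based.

rank = 2

step 1: normalize row 0 (÷-2) = (1, 3/2)
  row 1: subtract -1×row0 = (0, -1/2)
step 2: normalize row 1 (÷-1/2) = (0, 1)
  row 0: subtract 3/2×row1 = (1, 0)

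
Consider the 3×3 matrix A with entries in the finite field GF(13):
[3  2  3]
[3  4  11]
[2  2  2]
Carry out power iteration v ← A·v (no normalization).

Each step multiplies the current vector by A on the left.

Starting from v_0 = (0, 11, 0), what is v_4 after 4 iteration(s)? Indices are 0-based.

v_4 = (12, 3, 9)

v_0 = (0, 11, 0).
v_1 = A·v_0 = (9, 5, 9).
v_2 = A·v_1 = (12, 3, 7).
v_3 = A·v_2 = (11, 8, 5).
v_4 = A·v_3 = (12, 3, 9).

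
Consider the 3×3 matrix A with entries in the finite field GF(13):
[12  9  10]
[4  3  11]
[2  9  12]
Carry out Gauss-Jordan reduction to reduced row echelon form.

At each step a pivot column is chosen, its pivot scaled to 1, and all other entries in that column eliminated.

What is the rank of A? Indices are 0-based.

[1] R0 /= 12  ⇒  (1, 4, 3)
     R1 -= 4·R0  ⇒  (0, 0, 12)
     R2 -= 2·R0  ⇒  (0, 1, 6)
[2] R1 <-> R2
[2] R1 /= 1  ⇒  (0, 1, 6)
     R0 -= 4·R1  ⇒  (1, 0, 5)
[3] R2 /= 12  ⇒  (0, 0, 1)
     R0 -= 5·R2  ⇒  (1, 0, 0)
     R1 -= 6·R2  ⇒  (0, 1, 0)

rank = 3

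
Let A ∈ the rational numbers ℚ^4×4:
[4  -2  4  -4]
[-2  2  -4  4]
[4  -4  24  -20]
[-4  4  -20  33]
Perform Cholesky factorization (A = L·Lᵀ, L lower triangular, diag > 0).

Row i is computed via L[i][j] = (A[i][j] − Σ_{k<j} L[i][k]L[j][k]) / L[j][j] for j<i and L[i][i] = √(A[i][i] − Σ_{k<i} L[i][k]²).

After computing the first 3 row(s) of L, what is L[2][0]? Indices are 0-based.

L[2][0] = 2

Step 1: L[0][0] = √(4) = 2.
  L[1][0] = (-2) / L[0][0] = -1.
Step 2: L[1][1] = √(1) = 1.
  L[2][0] = (4) / L[0][0] = 2.
  L[2][1] = (-2) / L[1][1] = -2.
Step 3: L[2][2] = √(16) = 4.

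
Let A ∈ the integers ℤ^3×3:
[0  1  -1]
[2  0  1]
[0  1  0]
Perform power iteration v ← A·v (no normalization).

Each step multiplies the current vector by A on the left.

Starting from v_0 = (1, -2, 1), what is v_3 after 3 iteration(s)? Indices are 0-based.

v_0 = (1, -2, 1).
v_1 = A·v_0 = (-3, 3, -2).
v_2 = A·v_1 = (5, -8, 3).
v_3 = A·v_2 = (-11, 13, -8).

v_3 = (-11, 13, -8)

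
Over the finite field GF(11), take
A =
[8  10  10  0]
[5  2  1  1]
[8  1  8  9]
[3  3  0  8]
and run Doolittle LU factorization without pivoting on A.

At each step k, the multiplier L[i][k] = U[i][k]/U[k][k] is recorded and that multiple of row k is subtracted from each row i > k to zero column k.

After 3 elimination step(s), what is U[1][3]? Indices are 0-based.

U[1][3] = 1

k=0: U[0][0]=8
  eliminate (1,0): mult=2, new row 1: (0, 4, 3, 1); set L[1][0]=2
  eliminate (2,0): mult=1, new row 2: (0, 2, 9, 9); set L[2][0]=1
  eliminate (3,0): mult=10, new row 3: (0, 2, 10, 8); set L[3][0]=10
k=1: U[1][1]=4
  eliminate (2,1): mult=6, new row 2: (0, 0, 2, 3); set L[2][1]=6
  eliminate (3,1): mult=6, new row 3: (0, 0, 3, 2); set L[3][1]=6
k=2: U[2][2]=2
  eliminate (3,2): mult=7, new row 3: (0, 0, 0, 3); set L[3][2]=7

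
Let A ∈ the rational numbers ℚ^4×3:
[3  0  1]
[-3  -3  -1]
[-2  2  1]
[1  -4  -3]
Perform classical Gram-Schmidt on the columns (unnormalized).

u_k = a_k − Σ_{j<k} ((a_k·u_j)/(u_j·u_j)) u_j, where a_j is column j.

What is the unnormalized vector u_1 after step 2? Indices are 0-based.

Step 1: u_0 = a_0 = (3, -3, -2, 1).
Step 2: u_1 = a_1 − (1/23)·u_0 = (-3/23, -66/23, 48/23, -93/23).

u_1 = (-3/23, -66/23, 48/23, -93/23)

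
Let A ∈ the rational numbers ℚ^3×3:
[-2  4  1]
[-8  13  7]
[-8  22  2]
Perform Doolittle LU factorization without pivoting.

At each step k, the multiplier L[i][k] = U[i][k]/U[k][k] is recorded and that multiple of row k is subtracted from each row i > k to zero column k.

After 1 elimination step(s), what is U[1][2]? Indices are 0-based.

k=0: U[0][0]=-2
  eliminate (1,0): mult=4, new row 1: (0, -3, 3); set L[1][0]=4
  eliminate (2,0): mult=4, new row 2: (0, 6, -2); set L[2][0]=4

U[1][2] = 3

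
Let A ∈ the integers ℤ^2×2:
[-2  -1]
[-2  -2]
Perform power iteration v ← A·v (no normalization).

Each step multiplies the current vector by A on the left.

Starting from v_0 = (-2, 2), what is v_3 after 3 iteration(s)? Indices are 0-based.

v_3 = (12, 16)

v_0 = (-2, 2).
v_1 = A·v_0 = (2, 0).
v_2 = A·v_1 = (-4, -4).
v_3 = A·v_2 = (12, 16).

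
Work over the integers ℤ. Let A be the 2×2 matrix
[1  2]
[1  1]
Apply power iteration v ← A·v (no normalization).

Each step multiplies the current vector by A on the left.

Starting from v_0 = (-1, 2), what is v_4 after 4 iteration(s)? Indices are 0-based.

v_4 = (31, 22)

v_0 = (-1, 2).
v_1 = A·v_0 = (3, 1).
v_2 = A·v_1 = (5, 4).
v_3 = A·v_2 = (13, 9).
v_4 = A·v_3 = (31, 22).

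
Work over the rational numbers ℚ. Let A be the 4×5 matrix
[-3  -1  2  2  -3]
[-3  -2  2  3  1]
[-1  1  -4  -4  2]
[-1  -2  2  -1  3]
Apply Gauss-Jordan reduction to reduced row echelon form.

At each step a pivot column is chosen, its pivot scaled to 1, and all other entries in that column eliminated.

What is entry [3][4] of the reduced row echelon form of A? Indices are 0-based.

M[3][4] = 1/15

step 1: normalize row 0 (÷-3) = (1, 1/3, -2/3, -2/3, 1)
  row 1: subtract -3×row0 = (0, -1, 0, 1, 4)
  row 2: subtract -1×row0 = (0, 4/3, -14/3, -14/3, 3)
  row 3: subtract -1×row0 = (0, -5/3, 4/3, -5/3, 4)
step 2: normalize row 1 (÷-1) = (0, 1, 0, -1, -4)
  row 0: subtract 1/3×row1 = (1, 0, -2/3, -1/3, 7/3)
  row 2: subtract 4/3×row1 = (0, 0, -14/3, -10/3, 25/3)
  row 3: subtract -5/3×row1 = (0, 0, 4/3, -10/3, -8/3)
step 3: normalize row 2 (÷-14/3) = (0, 0, 1, 5/7, -25/14)
  row 0: subtract -2/3×row2 = (1, 0, 0, 1/7, 8/7)
  row 3: subtract 4/3×row2 = (0, 0, 0, -30/7, -2/7)
step 4: normalize row 3 (÷-30/7) = (0, 0, 0, 1, 1/15)
  row 0: subtract 1/7×row3 = (1, 0, 0, 0, 17/15)
  row 1: subtract -1×row3 = (0, 1, 0, 0, -59/15)
  row 2: subtract 5/7×row3 = (0, 0, 1, 0, -11/6)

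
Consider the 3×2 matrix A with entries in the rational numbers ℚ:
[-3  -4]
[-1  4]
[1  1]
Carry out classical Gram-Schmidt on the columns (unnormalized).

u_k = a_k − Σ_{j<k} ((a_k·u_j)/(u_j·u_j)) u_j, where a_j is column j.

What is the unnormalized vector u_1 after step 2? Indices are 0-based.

u_1 = (-17/11, 53/11, 2/11)

Step 1: u_0 = a_0 = (-3, -1, 1).
Step 2: u_1 = a_1 − (9/11)·u_0 = (-17/11, 53/11, 2/11).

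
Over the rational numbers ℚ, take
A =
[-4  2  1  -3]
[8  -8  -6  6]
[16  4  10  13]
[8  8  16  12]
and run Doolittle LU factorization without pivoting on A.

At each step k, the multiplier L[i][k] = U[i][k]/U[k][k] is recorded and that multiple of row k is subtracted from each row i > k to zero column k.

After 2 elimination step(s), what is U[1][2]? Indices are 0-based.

U[1][2] = -4

[col 0] pivot -4
  R1 -= -2*R0 → (0, -4, -4, 0)  (L[1][0] := -2)
  R2 -= -4*R0 → (0, 12, 14, 1)  (L[2][0] := -4)
  R3 -= -2*R0 → (0, 12, 18, 6)  (L[3][0] := -2)
[col 1] pivot -4
  R2 -= -3*R1 → (0, 0, 2, 1)  (L[2][1] := -3)
  R3 -= -3*R1 → (0, 0, 6, 6)  (L[3][1] := -3)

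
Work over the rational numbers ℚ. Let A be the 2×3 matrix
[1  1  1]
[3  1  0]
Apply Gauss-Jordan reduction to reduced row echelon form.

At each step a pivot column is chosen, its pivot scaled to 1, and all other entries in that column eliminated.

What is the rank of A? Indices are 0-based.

step 1: normalize row 0 (÷1) = (1, 1, 1)
  row 1: subtract 3×row0 = (0, -2, -3)
step 2: normalize row 1 (÷-2) = (0, 1, 3/2)
  row 0: subtract 1×row1 = (1, 0, -1/2)

rank = 2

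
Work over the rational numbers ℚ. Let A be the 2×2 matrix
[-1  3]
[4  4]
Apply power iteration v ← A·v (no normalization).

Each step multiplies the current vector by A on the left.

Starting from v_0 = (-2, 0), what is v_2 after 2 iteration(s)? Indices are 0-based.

v_2 = (-26, -24)

v_0 = (-2, 0).
v_1 = A·v_0 = (2, -8).
v_2 = A·v_1 = (-26, -24).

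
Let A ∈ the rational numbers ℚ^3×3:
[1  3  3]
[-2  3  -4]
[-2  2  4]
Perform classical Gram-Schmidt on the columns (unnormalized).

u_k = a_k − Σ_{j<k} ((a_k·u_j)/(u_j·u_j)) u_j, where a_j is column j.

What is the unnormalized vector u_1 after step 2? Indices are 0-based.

u_1 = (34/9, 13/9, 4/9)

Step 1: u_0 = a_0 = (1, -2, -2).
Step 2: u_1 = a_1 − (-7/9)·u_0 = (34/9, 13/9, 4/9).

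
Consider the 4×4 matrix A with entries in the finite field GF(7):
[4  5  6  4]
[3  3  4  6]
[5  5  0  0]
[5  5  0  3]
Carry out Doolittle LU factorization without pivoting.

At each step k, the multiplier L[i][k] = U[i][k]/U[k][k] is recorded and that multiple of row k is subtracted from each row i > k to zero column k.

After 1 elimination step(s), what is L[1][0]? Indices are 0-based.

k=0: U[0][0]=4
  eliminate (1,0): mult=6, new row 1: (0, 1, 3, 3); set L[1][0]=6
  eliminate (2,0): mult=3, new row 2: (0, 4, 3, 2); set L[2][0]=3
  eliminate (3,0): mult=3, new row 3: (0, 4, 3, 5); set L[3][0]=3

L[1][0] = 6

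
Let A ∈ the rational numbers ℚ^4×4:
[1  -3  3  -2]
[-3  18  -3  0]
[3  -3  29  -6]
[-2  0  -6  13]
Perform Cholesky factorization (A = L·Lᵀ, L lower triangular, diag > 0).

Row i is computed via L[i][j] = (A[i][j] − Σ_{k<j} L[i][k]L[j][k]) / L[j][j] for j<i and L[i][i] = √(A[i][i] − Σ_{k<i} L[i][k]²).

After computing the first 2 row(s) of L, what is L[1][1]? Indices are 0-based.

Step 1: L[0][0] = √(1) = 1.
  L[1][0] = (-3) / L[0][0] = -3.
Step 2: L[1][1] = √(9) = 3.

L[1][1] = 3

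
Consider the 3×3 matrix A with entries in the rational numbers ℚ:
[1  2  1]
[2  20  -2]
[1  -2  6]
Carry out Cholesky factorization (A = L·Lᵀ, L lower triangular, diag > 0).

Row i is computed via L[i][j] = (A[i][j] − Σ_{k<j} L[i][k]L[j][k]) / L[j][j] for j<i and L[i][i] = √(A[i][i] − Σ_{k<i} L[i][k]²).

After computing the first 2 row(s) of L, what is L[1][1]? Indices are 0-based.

Step 1: L[0][0] = √(1) = 1.
  L[1][0] = (2) / L[0][0] = 2.
Step 2: L[1][1] = √(16) = 4.

L[1][1] = 4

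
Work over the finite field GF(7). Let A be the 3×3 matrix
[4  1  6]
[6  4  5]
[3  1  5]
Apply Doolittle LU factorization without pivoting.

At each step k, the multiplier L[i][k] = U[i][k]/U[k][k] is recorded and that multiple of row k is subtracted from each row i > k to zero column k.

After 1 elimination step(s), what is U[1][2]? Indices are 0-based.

U[1][2] = 3

k=0: U[0][0]=4
  eliminate (1,0): mult=5, new row 1: (0, 6, 3); set L[1][0]=5
  eliminate (2,0): mult=6, new row 2: (0, 2, 4); set L[2][0]=6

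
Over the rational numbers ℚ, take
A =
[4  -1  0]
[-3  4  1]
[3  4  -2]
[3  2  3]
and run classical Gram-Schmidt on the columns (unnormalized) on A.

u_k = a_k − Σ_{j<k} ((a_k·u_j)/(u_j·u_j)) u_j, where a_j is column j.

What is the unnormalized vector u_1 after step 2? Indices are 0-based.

Step 1: u_0 = a_0 = (4, -3, 3, 3).
Step 2: u_1 = a_1 − (2/43)·u_0 = (-51/43, 178/43, 166/43, 80/43).

u_1 = (-51/43, 178/43, 166/43, 80/43)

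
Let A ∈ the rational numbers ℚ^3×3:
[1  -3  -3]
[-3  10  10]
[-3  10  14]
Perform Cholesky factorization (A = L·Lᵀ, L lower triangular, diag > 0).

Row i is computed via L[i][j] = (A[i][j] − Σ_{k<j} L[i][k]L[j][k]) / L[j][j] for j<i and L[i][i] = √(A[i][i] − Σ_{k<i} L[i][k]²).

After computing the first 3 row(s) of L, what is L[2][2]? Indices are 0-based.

Step 1: L[0][0] = √(1) = 1.
  L[1][0] = (-3) / L[0][0] = -3.
Step 2: L[1][1] = √(1) = 1.
  L[2][0] = (-3) / L[0][0] = -3.
  L[2][1] = (1) / L[1][1] = 1.
Step 3: L[2][2] = √(4) = 2.

L[2][2] = 2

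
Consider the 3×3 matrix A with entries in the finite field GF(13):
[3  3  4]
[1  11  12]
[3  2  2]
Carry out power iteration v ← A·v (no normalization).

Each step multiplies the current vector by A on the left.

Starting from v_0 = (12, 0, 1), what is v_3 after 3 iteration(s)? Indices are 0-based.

v_3 = (11, 10, 11)

v_0 = (12, 0, 1).
v_1 = A·v_0 = (1, 11, 12).
v_2 = A·v_1 = (6, 6, 10).
v_3 = A·v_2 = (11, 10, 11).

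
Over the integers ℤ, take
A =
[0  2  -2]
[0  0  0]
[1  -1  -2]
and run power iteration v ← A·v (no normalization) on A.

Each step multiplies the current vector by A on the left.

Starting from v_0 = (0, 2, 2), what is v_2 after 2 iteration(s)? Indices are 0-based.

v_0 = (0, 2, 2).
v_1 = A·v_0 = (0, 0, -6).
v_2 = A·v_1 = (12, 0, 12).

v_2 = (12, 0, 12)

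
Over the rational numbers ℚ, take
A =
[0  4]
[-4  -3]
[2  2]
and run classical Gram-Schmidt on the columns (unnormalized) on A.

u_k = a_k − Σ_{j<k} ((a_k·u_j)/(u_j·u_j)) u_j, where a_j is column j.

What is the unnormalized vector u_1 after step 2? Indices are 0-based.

Step 1: u_0 = a_0 = (0, -4, 2).
Step 2: u_1 = a_1 − (4/5)·u_0 = (4, 1/5, 2/5).

u_1 = (4, 1/5, 2/5)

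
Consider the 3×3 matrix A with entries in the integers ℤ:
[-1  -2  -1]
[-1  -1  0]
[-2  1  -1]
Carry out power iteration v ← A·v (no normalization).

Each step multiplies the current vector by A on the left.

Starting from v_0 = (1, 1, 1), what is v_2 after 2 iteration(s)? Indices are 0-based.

v_2 = (10, 6, 8)

v_0 = (1, 1, 1).
v_1 = A·v_0 = (-4, -2, -2).
v_2 = A·v_1 = (10, 6, 8).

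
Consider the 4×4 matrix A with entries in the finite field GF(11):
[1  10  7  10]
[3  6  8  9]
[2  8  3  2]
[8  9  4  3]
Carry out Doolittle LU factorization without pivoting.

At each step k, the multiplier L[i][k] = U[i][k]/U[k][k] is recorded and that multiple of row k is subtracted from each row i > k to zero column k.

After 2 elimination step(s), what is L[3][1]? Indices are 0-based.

k=0: U[0][0]=1
  eliminate (1,0): mult=3, new row 1: (0, 9, 9, 1); set L[1][0]=3
  eliminate (2,0): mult=2, new row 2: (0, 10, 0, 4); set L[2][0]=2
  eliminate (3,0): mult=8, new row 3: (0, 6, 3, 0); set L[3][0]=8
k=1: U[1][1]=9
  eliminate (2,1): mult=6, new row 2: (0, 0, 1, 9); set L[2][1]=6
  eliminate (3,1): mult=8, new row 3: (0, 0, 8, 3); set L[3][1]=8

L[3][1] = 8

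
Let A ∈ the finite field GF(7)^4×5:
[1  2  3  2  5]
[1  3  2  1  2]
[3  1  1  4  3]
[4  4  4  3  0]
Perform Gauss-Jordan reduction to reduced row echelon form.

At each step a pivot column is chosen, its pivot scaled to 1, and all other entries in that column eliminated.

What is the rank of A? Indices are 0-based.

[1] R0 /= 1  ⇒  (1, 2, 3, 2, 5)
     R1 -= 1·R0  ⇒  (0, 1, 6, 6, 4)
     R2 -= 3·R0  ⇒  (0, 2, 6, 5, 2)
     R3 -= 4·R0  ⇒  (0, 3, 6, 2, 1)
[2] R1 /= 1  ⇒  (0, 1, 6, 6, 4)
     R0 -= 2·R1  ⇒  (1, 0, 5, 4, 4)
     R2 -= 2·R1  ⇒  (0, 0, 1, 0, 1)
     R3 -= 3·R1  ⇒  (0, 0, 2, 5, 3)
[3] R2 /= 1  ⇒  (0, 0, 1, 0, 1)
     R0 -= 5·R2  ⇒  (1, 0, 0, 4, 6)
     R1 -= 6·R2  ⇒  (0, 1, 0, 6, 5)
     R3 -= 2·R2  ⇒  (0, 0, 0, 5, 1)
[4] R3 /= 5  ⇒  (0, 0, 0, 1, 3)
     R0 -= 4·R3  ⇒  (1, 0, 0, 0, 1)
     R1 -= 6·R3  ⇒  (0, 1, 0, 0, 1)

rank = 4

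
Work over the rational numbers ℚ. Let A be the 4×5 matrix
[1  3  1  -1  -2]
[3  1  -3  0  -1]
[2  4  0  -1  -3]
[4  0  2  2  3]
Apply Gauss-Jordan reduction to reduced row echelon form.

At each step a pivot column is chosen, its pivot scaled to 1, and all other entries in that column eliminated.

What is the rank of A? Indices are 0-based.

rank = 4

pivot(0,0)=1: scale R0 → (1, 3, 1, -1, -2)
  clear (1,0): R1 −= (3)R0 → (0, -8, -6, 3, 5)
  clear (2,0): R2 −= (2)R0 → (0, -2, -2, 1, 1)
  clear (3,0): R3 −= (4)R0 → (0, -12, -2, 6, 11)
pivot(1,1)=-8: scale R1 → (0, 1, 3/4, -3/8, -5/8)
  clear (0,1): R0 −= (3)R1 → (1, 0, -5/4, 1/8, -1/8)
  clear (2,1): R2 −= (-2)R1 → (0, 0, -1/2, 1/4, -1/4)
  clear (3,1): R3 −= (-12)R1 → (0, 0, 7, 3/2, 7/2)
pivot(2,2)=-1/2: scale R2 → (0, 0, 1, -1/2, 1/2)
  clear (0,2): R0 −= (-5/4)R2 → (1, 0, 0, -1/2, 1/2)
  clear (1,2): R1 −= (3/4)R2 → (0, 1, 0, 0, -1)
  clear (3,2): R3 −= (7)R2 → (0, 0, 0, 5, 0)
pivot(3,3)=5: scale R3 → (0, 0, 0, 1, 0)
  clear (0,3): R0 −= (-1/2)R3 → (1, 0, 0, 0, 1/2)
  clear (2,3): R2 −= (-1/2)R3 → (0, 0, 1, 0, 1/2)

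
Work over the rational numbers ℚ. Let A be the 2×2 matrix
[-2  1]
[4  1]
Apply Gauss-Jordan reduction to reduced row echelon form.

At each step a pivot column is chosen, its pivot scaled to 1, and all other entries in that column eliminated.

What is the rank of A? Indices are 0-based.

rank = 2

step 1: normalize row 0 (÷-2) = (1, -1/2)
  row 1: subtract 4×row0 = (0, 3)
step 2: normalize row 1 (÷3) = (0, 1)
  row 0: subtract -1/2×row1 = (1, 0)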